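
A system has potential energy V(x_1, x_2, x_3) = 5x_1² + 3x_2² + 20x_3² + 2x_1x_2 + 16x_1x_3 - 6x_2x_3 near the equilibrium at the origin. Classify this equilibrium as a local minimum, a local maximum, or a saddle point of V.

saddle point

The Hessian at the origin is H = [[10, 2, 16], [2, 6, -6], [16, -6, 40]].
An LDLᵀ factorisation of H has diagonal entries 10, 28/5, -5/7.
So there are 2 positive, 1 negative pivots.
H is indefinite, so the origin is a saddle point.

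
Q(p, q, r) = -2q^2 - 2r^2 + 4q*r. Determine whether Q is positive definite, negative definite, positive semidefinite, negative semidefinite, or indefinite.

Write A = [[0, 0, 0], [0, -2, 2], [0, 2, -2]].
Symmetric row and column elimination reduces A to a congruent diagonal form with pivots 0, -2, 0.
So there are 1 negative, 2 zero pivots.
Hence Q is negative semidefinite.

negative semidefinite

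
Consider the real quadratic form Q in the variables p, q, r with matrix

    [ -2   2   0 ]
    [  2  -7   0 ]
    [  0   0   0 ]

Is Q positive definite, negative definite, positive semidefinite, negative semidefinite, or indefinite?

Symmetric row and column elimination reduces A to a congruent diagonal form with pivots -2, -5, 0.
So there are 2 negative, 1 zero pivots.
Hence Q is negative semidefinite.

negative semidefinite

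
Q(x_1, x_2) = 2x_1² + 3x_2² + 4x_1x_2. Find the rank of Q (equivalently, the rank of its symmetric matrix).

2

Write A = [[2, 2], [2, 3]].
Row-reducing A symmetrically gives the diagonal entries 2, 1.
Counting signs: 2 positive.
The rank is the number of nonzero pivots: 2.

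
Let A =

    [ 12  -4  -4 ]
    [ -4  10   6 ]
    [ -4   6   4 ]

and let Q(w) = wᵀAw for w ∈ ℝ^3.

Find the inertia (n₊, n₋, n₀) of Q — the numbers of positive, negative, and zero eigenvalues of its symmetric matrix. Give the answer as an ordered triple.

(3, 0, 0)

An LDLᵀ factorisation of A has diagonal entries 12, 26/3, 2/13.
So there are 3 positive pivots.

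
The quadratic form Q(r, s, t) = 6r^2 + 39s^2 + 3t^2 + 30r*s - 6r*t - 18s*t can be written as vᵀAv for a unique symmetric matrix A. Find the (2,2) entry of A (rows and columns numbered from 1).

39

The coefficient of s^2 in Q is 39, and that is exactly A[2,2].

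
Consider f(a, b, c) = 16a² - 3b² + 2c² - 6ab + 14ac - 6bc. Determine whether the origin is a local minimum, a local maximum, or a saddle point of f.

The Hessian at the origin is H = [[32, -6, 14], [-6, -6, -6], [14, -6, 4]].
Applying the same elementary operations to the rows and columns of H produces a congruent diagonal matrix with entries 32, -57/8, -10/19.
Counting signs: 1 positive, 2 negative.
H is indefinite, so the origin is a saddle point.

saddle point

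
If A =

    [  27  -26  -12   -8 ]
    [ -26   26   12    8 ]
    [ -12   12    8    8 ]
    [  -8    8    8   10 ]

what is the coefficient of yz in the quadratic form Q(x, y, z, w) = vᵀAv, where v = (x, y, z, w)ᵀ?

The coefficient of yz is A[2,3] + A[3,2] = 2·12 = 24.

24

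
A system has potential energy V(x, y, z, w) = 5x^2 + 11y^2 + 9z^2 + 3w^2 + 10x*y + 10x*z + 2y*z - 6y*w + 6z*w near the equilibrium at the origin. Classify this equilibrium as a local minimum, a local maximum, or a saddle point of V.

The Hessian at the origin is H = [[10, 10, 10, 0], [10, 22, 2, -6], [10, 2, 18, 6], [0, -6, 6, 6]].
An LDLᵀ factorisation of H has diagonal entries 10, 12, 8/3, 3/2.
That gives 4 positive pivots.
H is positive definite, so the origin is a strict local minimum.

local minimum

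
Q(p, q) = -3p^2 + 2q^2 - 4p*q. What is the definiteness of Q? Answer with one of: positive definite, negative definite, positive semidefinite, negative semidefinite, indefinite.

The symmetric matrix of Q is [[-3, -2], [-2, 2]].
For the 2×2 matrix [[-3, -2], [-2, 2]]: det = -3·2 − (-2)² = -10, trace = -1.
det < 0 so the eigenvalues have opposite signs; the form is indefinite.

indefinite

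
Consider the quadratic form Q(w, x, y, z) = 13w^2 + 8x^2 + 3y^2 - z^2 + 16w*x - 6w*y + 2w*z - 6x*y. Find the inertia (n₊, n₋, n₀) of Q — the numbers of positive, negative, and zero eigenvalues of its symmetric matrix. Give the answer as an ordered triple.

The symmetric matrix is A = [[13, 8, -3, 1], [8, 8, -3, 0], [-3, -3, 3, 0], [1, 0, 0, -1]].
Row-reducing A symmetrically gives the diagonal entries 13, 40/13, 15/8, -6/5.
Counting signs: 3 positive, 1 negative.

(3, 1, 0)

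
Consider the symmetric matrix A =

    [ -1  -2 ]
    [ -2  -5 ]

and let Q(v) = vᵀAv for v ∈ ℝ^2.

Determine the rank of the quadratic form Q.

2

Row-reducing A symmetrically gives the diagonal entries -1, -1.
That gives 2 negative pivots.
The rank is the number of nonzero pivots: 2.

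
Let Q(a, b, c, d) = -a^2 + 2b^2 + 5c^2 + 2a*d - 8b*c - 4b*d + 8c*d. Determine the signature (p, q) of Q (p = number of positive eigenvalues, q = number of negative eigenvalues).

(1, 3)

The symmetric matrix is A = [[-1, 0, 0, 1], [0, 2, -4, -2], [0, -4, 5, 4], [1, -2, 4, 0]].
An LDLᵀ factorisation of A has diagonal entries -1, 2, -3, -1.
Counting signs: 1 positive, 3 negative.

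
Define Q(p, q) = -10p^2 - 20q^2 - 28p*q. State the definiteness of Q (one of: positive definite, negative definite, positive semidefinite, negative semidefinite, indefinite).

negative definite

The symmetric matrix of Q is A = [[-10, -14], [-14, -20]].
Leading principal minors: Δ_1 = -10, Δ_2 = 4.
The signs alternate starting with Δ_1 < 0, so by Sylvester's criterion Q is negative definite.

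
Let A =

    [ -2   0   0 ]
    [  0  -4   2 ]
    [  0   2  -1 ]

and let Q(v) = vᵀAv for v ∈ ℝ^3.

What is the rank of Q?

Symmetric row and column elimination reduces A to a congruent diagonal form with pivots -2, -4, 0.
That gives 2 negative, 1 zero pivots.
The rank is the number of nonzero pivots: 2.

2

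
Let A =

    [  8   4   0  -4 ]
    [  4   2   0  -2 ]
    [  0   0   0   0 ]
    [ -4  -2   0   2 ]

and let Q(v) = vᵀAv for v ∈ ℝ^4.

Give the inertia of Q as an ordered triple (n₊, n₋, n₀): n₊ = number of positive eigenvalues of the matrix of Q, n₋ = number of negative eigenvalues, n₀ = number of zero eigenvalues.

Congruent diagonalization of A (simultaneous row and column reduction) yields pivots 8, 0, 0, 0.
That gives 1 positive, 3 zero pivots.

(1, 0, 3)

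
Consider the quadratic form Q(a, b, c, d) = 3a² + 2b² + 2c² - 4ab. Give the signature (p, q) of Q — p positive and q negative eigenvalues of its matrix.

(3, 0)

The associated matrix is A = [[3, -2, 0, 0], [-2, 2, 0, 0], [0, 0, 2, 0], [0, 0, 0, 0]].
Symmetric row and column elimination reduces A to a congruent diagonal form with pivots 3, 2/3, 2, 0.
That gives 3 positive, 1 zero pivots.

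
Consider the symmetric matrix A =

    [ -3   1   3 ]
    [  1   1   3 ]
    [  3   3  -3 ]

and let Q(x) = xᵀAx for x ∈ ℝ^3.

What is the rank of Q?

3

Row-reducing A symmetrically gives the diagonal entries -3, 4/3, -12.
That gives 1 positive, 2 negative pivots.
The rank is the number of nonzero pivots: 3.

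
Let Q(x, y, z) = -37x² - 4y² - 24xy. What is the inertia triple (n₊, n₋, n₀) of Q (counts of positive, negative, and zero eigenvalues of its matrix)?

(0, 2, 1)

Write A = [[-37, -12, 0], [-12, -4, 0], [0, 0, 0]].
Congruent diagonalization of A (simultaneous row and column reduction) yields pivots -37, -4/37, 0.
Counting signs: 2 negative, 1 zero.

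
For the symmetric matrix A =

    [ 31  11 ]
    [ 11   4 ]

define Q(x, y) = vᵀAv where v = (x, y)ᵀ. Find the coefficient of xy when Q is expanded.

22

The coefficient of xy is A[1,2] + A[2,1] = 2·11 = 22.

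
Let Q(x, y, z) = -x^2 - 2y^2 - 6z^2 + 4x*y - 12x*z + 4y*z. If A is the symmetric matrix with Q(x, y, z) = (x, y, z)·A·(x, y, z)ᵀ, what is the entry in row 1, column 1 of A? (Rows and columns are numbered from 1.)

-1

The coefficient of x^2 in Q is -1, and that is exactly A[1,1].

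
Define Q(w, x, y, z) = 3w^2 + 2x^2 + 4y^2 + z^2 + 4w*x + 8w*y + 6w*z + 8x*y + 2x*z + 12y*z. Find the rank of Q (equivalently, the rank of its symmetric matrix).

Write A = [[3, 2, 4, 3], [2, 2, 4, 1], [4, 4, 4, 6], [3, 1, 6, 1]].
Row-reducing A symmetrically gives the diagonal entries 3, 2/3, -4, 1/2.
So there are 3 positive, 1 negative pivots.
The rank is the number of nonzero pivots: 4.

4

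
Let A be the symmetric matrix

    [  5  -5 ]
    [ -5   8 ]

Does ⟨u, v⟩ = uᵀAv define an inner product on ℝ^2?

yes

Symmetric row and column elimination reduces A to a congruent diagonal form with pivots 5, 3.
So there are 2 positive pivots.
Hence Q is positive definite.
⟨·,·⟩ is an inner product exactly when A is positive definite.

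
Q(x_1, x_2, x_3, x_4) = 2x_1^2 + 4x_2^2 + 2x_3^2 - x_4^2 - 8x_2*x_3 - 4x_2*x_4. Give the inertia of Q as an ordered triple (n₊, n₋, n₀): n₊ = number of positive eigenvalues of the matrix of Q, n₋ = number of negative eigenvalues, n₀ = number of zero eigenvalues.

The associated matrix is A = [[2, 0, 0, 0], [0, 4, -4, -2], [0, -4, 2, 0], [0, -2, 0, -1]].
Row-reducing A symmetrically gives the diagonal entries 2, 4, -2, 0.
That gives 2 positive, 1 negative, 1 zero pivots.

(2, 1, 1)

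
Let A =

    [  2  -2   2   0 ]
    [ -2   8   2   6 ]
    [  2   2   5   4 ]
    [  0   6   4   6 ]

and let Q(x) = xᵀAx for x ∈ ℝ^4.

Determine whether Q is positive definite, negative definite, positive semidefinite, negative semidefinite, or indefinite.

Congruent diagonalization of A (simultaneous row and column reduction) yields pivots 2, 6, 1/3, 0.
So there are 3 positive, 1 zero pivots.
Hence Q is positive semidefinite.

positive semidefinite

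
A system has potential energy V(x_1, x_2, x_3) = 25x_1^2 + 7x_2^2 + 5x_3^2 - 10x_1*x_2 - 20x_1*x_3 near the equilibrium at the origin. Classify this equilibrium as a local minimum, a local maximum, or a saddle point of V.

The Hessian at the origin is H = [[50, -10, -20], [-10, 14, 0], [-20, 0, 10]].
Row-reducing H symmetrically gives the diagonal entries 50, 12, 2/3.
That gives 3 positive pivots.
H is positive definite, so the origin is a strict local minimum.

local minimum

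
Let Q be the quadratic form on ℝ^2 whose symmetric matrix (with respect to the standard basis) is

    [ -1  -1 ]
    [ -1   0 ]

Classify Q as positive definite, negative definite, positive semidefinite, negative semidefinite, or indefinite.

indefinite

For the 2×2 matrix [[-1, -1], [-1, 0]]: det = -1·0 − (-1)² = -1, trace = -1.
det < 0 so the eigenvalues have opposite signs; the form is indefinite.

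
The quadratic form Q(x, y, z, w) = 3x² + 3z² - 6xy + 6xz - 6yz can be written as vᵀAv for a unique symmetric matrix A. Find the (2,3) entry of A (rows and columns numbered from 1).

The coefficient of y·z in Q is -6. For a symmetric A this equals A[2,3] + A[3,2] = 2·A[2,3].
So A[2,3] = -6/2 = -3.

-3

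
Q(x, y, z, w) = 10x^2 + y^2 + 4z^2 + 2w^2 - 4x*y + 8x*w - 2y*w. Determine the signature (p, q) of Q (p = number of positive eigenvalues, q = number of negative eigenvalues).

The associated matrix is A = [[10, -2, 0, 4], [-2, 1, 0, -1], [0, 0, 4, 0], [4, -1, 0, 2]].
An LDLᵀ factorisation of A has diagonal entries 10, 3/5, 4, 1/3.
So there are 4 positive pivots.

(4, 0)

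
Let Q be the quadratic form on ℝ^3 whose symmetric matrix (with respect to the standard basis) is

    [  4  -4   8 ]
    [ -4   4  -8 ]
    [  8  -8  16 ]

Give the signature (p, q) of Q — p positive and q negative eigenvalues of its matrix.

(1, 0)

Applying the same elementary operations to the rows and columns of A produces a congruent diagonal matrix with entries 4, 0, 0.
Counting signs: 1 positive, 2 zero.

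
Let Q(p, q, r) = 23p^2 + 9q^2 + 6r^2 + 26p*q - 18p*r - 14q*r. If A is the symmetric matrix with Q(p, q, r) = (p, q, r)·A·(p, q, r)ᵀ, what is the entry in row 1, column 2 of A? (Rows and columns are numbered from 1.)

13

The coefficient of p·q in Q is 26. For a symmetric A this equals A[1,2] + A[2,1] = 2·A[1,2].
So A[1,2] = 26/2 = 13.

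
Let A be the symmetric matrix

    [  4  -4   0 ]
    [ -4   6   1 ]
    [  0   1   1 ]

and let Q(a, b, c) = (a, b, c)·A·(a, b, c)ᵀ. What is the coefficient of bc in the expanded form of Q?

2

The coefficient of bc is A[2,3] + A[3,2] = 2·1 = 2.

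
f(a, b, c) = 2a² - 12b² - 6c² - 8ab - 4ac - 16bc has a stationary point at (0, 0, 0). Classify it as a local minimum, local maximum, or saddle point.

The Hessian at the origin is H = [[4, -8, -4], [-8, -24, -16], [-4, -16, -12]].
An LDLᵀ factorisation of H has diagonal entries 4, -40, -8/5.
Counting signs: 1 positive, 2 negative.
H is indefinite, so the origin is a saddle point.

saddle point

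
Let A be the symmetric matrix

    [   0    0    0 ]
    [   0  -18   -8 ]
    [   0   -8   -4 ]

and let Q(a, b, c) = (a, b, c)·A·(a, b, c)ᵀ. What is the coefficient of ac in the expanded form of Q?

The coefficient of ac is A[1,3] + A[3,1] = 2·0 = 0.

0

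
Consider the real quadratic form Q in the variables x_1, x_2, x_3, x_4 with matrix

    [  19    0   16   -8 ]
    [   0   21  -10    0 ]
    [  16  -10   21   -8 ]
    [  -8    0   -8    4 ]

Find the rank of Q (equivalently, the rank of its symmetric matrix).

Congruent diagonalization of A (simultaneous row and column reduction) yields pivots 19, 21, 1103/399, 60/1103.
So there are 4 positive pivots.
The rank is the number of nonzero pivots: 4.

4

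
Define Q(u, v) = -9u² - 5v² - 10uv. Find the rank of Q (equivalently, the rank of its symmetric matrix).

Write A = [[-9, -5], [-5, -5]].
Congruent diagonalization of A (simultaneous row and column reduction) yields pivots -9, -20/9.
That gives 2 negative pivots.
The rank is the number of nonzero pivots: 2.

2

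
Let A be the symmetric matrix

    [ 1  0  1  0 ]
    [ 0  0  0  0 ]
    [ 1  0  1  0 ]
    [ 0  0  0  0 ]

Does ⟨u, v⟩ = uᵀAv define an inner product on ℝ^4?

Row-reducing A symmetrically gives the diagonal entries 1, 0, 0, 0.
That gives 1 positive, 3 zero pivots.
Hence Q is positive semidefinite.
⟨·,·⟩ is an inner product exactly when A is positive definite.

no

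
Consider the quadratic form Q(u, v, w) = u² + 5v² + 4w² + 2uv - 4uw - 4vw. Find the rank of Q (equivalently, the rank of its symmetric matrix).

2

The symmetric matrix is A = [[1, 1, -2], [1, 5, -2], [-2, -2, 4]].
Row-reducing A symmetrically gives the diagonal entries 1, 4, 0.
Counting signs: 2 positive, 1 zero.
The rank is the number of nonzero pivots: 2.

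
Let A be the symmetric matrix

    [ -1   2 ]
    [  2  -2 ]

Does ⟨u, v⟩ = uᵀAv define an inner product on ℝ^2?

For the 2×2 matrix [[-1, 2], [2, -2]]: det = -1·-2 − (2)² = -2, trace = -3.
det < 0 so the eigenvalues have opposite signs; the form is indefinite.
⟨·,·⟩ is an inner product exactly when A is positive definite.

no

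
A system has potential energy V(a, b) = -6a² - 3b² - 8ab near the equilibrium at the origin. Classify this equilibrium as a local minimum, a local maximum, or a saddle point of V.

local maximum

The Hessian at the origin is H = [[-12, -8], [-8, -6]].
det H = -12·-6 − (-8)² = 8 > 0 and H[1,1] = -12 < 0, so H is negative definite.
Therefore the origin is a local maximum.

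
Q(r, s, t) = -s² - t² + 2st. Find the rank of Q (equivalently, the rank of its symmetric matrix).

1

The symmetric matrix is A = [[0, 0, 0], [0, -1, 1], [0, 1, -1]].
Row-reducing A symmetrically gives the diagonal entries 0, -1, 0.
That gives 1 negative, 2 zero pivots.
The rank is the number of nonzero pivots: 1.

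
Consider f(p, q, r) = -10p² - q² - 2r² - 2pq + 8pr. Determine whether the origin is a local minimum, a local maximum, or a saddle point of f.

The Hessian at the origin is H = [[-20, -2, 8], [-2, -2, 0], [8, 0, -4]].
Congruent diagonalization of H (simultaneous row and column reduction) yields pivots -20, -9/5, -4/9.
Counting signs: 3 negative.
H is negative definite, so the origin is a strict local maximum.

local maximum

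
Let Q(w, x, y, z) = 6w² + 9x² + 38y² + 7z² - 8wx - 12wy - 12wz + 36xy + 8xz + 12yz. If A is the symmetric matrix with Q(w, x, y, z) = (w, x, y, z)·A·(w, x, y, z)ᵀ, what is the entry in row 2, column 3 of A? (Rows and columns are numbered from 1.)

18

The coefficient of x·y in Q is 36. For a symmetric A this equals A[2,3] + A[3,2] = 2·A[2,3].
So A[2,3] = 36/2 = 18.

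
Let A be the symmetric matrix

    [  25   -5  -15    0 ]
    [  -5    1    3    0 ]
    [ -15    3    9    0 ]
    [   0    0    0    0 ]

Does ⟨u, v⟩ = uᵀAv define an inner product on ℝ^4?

no

Congruent diagonalization of A (simultaneous row and column reduction) yields pivots 25, 0, 0, 0.
Counting signs: 1 positive, 3 zero.
Hence Q is positive semidefinite.
⟨·,·⟩ is an inner product exactly when A is positive definite.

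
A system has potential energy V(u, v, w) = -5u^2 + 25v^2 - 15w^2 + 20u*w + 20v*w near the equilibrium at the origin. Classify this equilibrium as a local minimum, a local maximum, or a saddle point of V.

saddle point

The Hessian at the origin is H = [[-10, 0, 20], [0, 50, 20], [20, 20, -30]].
Row-reducing H symmetrically gives the diagonal entries -10, 50, 2.
That gives 2 positive, 1 negative pivots.
H is indefinite, so the origin is a saddle point.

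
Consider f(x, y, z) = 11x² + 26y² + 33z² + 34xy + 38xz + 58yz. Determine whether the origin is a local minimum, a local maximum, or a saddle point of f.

saddle point

The Hessian at the origin is H = [[22, 34, 38], [34, 52, 58], [38, 58, 66]].
Applying the same elementary operations to the rows and columns of H produces a congruent diagonal matrix with entries 22, -6/11, 4/3.
That gives 2 positive, 1 negative pivots.
H is indefinite, so the origin is a saddle point.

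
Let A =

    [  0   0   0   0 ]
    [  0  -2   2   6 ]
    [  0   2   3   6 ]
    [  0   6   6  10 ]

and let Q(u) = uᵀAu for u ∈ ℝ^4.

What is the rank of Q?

3

Row-reducing A symmetrically gives the diagonal entries 0, -2, 5, -4/5.
So there are 1 positive, 2 negative, 1 zero pivots.
The rank is the number of nonzero pivots: 3.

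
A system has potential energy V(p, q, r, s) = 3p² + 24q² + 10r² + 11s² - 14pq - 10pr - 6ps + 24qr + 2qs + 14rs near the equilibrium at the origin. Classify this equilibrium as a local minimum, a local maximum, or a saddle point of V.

The Hessian at the origin is H = [[6, -14, -10, -6], [-14, 48, 24, 2], [-10, 24, 20, 14], [-6, 2, 14, 22]].
Applying the same elementary operations to the rows and columns of H produces a congruent diagonal matrix with entries 6, 46/3, 76/23, 8/19.
So there are 4 positive pivots.
H is positive definite, so the origin is a strict local minimum.

local minimum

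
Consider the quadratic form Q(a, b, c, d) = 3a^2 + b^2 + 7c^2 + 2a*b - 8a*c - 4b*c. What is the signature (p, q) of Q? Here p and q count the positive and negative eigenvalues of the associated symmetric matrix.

(3, 0)

The symmetric matrix is A = [[3, 1, -4, 0], [1, 1, -2, 0], [-4, -2, 7, 0], [0, 0, 0, 0]].
Congruent diagonalization of A (simultaneous row and column reduction) yields pivots 3, 2/3, 1, 0.
So there are 3 positive, 1 zero pivots.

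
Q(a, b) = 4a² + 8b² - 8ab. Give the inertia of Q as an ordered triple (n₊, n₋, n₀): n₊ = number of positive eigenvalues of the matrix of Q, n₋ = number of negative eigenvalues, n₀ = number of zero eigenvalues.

The associated matrix is A = [[4, -4], [-4, 8]].
Congruent diagonalization of A (simultaneous row and column reduction) yields pivots 4, 4.
Counting signs: 2 positive.

(2, 0, 0)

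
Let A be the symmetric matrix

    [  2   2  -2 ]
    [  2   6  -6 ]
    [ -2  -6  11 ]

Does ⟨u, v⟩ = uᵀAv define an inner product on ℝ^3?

Applying the same elementary operations to the rows and columns of A produces a congruent diagonal matrix with entries 2, 4, 5.
So there are 3 positive pivots.
Hence Q is positive definite.
⟨·,·⟩ is an inner product exactly when A is positive definite.

yes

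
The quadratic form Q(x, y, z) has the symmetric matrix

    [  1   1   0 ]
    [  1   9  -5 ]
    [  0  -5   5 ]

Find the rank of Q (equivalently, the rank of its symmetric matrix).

3

Applying the same elementary operations to the rows and columns of A produces a congruent diagonal matrix with entries 1, 8, 15/8.
So there are 3 positive pivots.
The rank is the number of nonzero pivots: 3.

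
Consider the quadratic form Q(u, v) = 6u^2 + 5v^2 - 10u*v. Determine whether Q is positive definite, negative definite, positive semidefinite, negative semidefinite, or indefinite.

The symmetric matrix of Q is [[6, -5], [-5, 5]].
For the 2×2 matrix [[6, -5], [-5, 5]]: det = 6·5 − (-5)² = 5, trace = 11.
det > 0 so both eigenvalues share the sign of the trace; trace = 11 > 0 ⇒ both positive.

positive definite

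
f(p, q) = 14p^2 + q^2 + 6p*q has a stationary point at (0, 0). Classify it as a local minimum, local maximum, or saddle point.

local minimum

The Hessian at the origin is H = [[28, 6], [6, 2]].
det H = 28·2 − (6)² = 20 > 0 and H[1,1] = 28 > 0, so H is positive definite.
Therefore the origin is a local minimum.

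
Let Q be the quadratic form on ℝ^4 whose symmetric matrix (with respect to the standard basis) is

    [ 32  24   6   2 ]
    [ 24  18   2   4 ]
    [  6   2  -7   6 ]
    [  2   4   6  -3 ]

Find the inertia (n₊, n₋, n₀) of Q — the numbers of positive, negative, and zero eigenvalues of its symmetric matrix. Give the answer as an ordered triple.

(2, 1, 1)

By Sylvester's law of inertia any congruent diagonalization of A has 2 positive, 1 negative and 1 zero entries.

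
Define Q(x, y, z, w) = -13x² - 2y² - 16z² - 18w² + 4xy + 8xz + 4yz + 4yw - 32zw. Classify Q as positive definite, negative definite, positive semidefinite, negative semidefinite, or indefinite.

Write A = [[-13, 2, 4, 0], [2, -2, 2, 2], [4, 2, -16, -16], [0, 2, -16, -18]].
Congruent diagonalization of A (simultaneous row and column reduction) yields pivots -13, -22/13, -118/11, -6/59.
Counting signs: 4 negative.
Hence Q is negative definite.

negative definite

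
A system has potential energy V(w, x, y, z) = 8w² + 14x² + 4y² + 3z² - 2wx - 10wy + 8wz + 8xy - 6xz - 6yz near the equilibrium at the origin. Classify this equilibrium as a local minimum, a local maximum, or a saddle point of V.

local minimum

The Hessian at the origin is H = [[16, -2, -10, 8], [-2, 28, 8, -6], [-10, 8, 8, -6], [8, -6, -6, 6]].
Symmetric row and column elimination reduces H to a congruent diagonal form with pivots 16, 111/4, 4/37, 2/3.
So there are 4 positive pivots.
H is positive definite, so the origin is a strict local minimum.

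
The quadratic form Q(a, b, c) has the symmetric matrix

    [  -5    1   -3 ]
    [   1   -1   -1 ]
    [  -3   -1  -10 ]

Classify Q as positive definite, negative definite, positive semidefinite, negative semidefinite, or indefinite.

An LDLᵀ factorisation of A has diagonal entries -5, -4/5, -5.
Counting signs: 3 negative.
Hence Q is negative definite.

negative definite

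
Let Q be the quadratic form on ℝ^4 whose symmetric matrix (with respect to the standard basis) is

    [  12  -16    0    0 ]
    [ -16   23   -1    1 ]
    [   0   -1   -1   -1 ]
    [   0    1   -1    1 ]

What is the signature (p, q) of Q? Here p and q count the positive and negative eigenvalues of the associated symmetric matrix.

Applying the same elementary operations to the rows and columns of A produces a congruent diagonal matrix with entries 12, 5/3, -8/5, 1/2.
Counting signs: 3 positive, 1 negative.

(3, 1)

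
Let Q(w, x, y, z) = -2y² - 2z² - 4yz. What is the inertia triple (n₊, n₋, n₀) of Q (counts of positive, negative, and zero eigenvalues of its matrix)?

(0, 1, 3)

The associated matrix is A = [[0, 0, 0, 0], [0, 0, 0, 0], [0, 0, -2, -2], [0, 0, -2, -2]].
Congruent diagonalization of A (simultaneous row and column reduction) yields pivots 0, 0, -2, 0.
That gives 1 negative, 3 zero pivots.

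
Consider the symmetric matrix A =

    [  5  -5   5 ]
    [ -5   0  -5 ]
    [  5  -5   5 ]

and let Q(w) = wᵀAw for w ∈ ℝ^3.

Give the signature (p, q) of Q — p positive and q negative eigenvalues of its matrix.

Congruent diagonalization of A (simultaneous row and column reduction) yields pivots 5, -5, 0.
That gives 1 positive, 1 negative, 1 zero pivots.

(1, 1)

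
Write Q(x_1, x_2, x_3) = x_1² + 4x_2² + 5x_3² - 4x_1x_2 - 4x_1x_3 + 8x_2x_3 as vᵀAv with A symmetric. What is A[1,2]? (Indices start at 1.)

The coefficient of x_1·x_2 in Q is -4. For a symmetric A this equals A[1,2] + A[2,1] = 2·A[1,2].
So A[1,2] = -4/2 = -2.

-2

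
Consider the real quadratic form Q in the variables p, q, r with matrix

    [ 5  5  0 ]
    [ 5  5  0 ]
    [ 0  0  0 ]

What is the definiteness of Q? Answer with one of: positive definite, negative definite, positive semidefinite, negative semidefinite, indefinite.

positive semidefinite

Row-reducing A symmetrically gives the diagonal entries 5, 0, 0.
Counting signs: 1 positive, 2 zero.
Hence Q is positive semidefinite.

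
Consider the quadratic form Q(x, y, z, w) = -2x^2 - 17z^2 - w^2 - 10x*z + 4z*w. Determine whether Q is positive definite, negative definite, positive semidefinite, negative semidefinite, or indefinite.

The symmetric matrix is A = [[-2, 0, -5, 0], [0, 0, 0, 0], [-5, 0, -17, 2], [0, 0, 2, -1]].
Applying the same elementary operations to the rows and columns of A produces a congruent diagonal matrix with entries -2, 0, -9/2, -1/9.
Counting signs: 3 negative, 1 zero.
Hence Q is negative semidefinite.

negative semidefinite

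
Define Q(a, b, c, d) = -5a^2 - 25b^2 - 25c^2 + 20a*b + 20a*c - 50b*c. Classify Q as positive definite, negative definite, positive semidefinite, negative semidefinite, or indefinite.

The symmetric matrix is A = [[-5, 10, 10, 0], [10, -25, -25, 0], [10, -25, -25, 0], [0, 0, 0, 0]].
Applying the same elementary operations to the rows and columns of A produces a congruent diagonal matrix with entries -5, -5, 0, 0.
So there are 2 negative, 2 zero pivots.
Hence Q is negative semidefinite.

negative semidefinite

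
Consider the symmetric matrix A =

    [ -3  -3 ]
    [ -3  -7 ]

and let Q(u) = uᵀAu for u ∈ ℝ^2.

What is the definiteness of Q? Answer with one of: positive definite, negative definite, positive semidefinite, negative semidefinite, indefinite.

Leading principal minors: Δ_1 = -3, Δ_2 = 12.
The signs alternate starting with Δ_1 < 0, so by Sylvester's criterion Q is negative definite.

negative definite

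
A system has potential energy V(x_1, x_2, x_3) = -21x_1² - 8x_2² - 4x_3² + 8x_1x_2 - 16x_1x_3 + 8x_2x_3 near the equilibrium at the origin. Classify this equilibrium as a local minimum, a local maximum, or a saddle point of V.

The Hessian at the origin is H = [[-42, 8, -16], [8, -16, 8], [-16, 8, -8]].
Row-reducing H symmetrically gives the diagonal entries -42, -304/21, -4/19.
That gives 3 negative pivots.
H is negative definite, so the origin is a strict local maximum.

local maximum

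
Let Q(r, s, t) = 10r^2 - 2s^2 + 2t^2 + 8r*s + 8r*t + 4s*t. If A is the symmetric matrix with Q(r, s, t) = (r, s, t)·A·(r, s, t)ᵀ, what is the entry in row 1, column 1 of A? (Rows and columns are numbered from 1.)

10

The coefficient of r^2 in Q is 10, and that is exactly A[1,1].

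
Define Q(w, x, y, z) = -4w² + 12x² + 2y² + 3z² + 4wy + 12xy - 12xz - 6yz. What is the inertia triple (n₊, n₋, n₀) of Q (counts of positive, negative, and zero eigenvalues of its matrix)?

(1, 1, 2)

The associated matrix is A = [[-4, 0, 2, 0], [0, 12, 6, -6], [2, 6, 2, -3], [0, -6, -3, 3]].
Symmetric row and column elimination reduces A to a congruent diagonal form with pivots -4, 12, 0, 0.
So there are 1 positive, 1 negative, 2 zero pivots.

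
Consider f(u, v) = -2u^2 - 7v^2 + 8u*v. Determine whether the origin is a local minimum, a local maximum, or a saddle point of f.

saddle point

The Hessian at the origin is H = [[-4, 8], [8, -14]].
det H = -4·-14 − (8)² = -8 < 0, so H is indefinite.
Therefore the origin is a saddle point.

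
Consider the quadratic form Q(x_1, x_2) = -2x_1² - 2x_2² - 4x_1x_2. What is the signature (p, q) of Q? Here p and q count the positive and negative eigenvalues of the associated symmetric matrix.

(0, 1)

The symmetric matrix is A = [[-2, -2], [-2, -2]].
Symmetric row and column elimination reduces A to a congruent diagonal form with pivots -2, 0.
So there are 1 negative, 1 zero pivots.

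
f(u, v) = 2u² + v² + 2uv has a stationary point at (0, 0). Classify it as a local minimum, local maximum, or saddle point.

The Hessian at the origin is H = [[4, 2], [2, 2]].
det H = 4·2 − (2)² = 4 > 0 and H[1,1] = 4 > 0, so H is positive definite.
Therefore the origin is a local minimum.

local minimum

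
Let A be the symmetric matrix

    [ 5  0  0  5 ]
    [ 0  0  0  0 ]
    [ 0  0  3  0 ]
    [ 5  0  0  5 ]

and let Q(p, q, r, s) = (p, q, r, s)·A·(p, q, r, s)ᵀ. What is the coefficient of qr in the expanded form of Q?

0

The coefficient of qr is A[2,3] + A[3,2] = 2·0 = 0.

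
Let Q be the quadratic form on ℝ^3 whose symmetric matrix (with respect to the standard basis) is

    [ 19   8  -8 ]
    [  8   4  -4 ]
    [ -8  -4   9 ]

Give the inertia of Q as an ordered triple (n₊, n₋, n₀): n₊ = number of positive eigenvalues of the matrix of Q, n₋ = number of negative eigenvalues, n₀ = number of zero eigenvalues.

(3, 0, 0)

Congruent diagonalization of A (simultaneous row and column reduction) yields pivots 19, 12/19, 5.
That gives 3 positive pivots.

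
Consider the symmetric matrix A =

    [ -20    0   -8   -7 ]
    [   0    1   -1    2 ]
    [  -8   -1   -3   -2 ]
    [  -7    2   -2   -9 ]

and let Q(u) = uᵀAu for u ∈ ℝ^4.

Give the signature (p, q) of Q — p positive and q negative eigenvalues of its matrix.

(1, 3)

An LDLᵀ factorisation of A has diagonal entries -20, 1, -4/5, -3/4.
That gives 1 positive, 3 negative pivots.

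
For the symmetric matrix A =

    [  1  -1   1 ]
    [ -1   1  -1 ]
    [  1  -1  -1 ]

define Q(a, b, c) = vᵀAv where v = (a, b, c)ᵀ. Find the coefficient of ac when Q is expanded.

2

The coefficient of ac is A[1,3] + A[3,1] = 2·1 = 2.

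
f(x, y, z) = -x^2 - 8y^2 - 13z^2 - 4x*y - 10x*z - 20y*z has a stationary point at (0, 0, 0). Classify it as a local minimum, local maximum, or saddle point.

The Hessian at the origin is H = [[-2, -4, -10], [-4, -16, -20], [-10, -20, -26]].
An LDLᵀ factorisation of H has diagonal entries -2, -8, 24.
Counting signs: 1 positive, 2 negative.
H is indefinite, so the origin is a saddle point.

saddle point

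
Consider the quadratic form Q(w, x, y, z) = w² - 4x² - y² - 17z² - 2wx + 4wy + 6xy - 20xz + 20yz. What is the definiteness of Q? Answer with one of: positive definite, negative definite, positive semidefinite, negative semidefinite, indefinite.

The symmetric matrix is A = [[1, -1, 2, 0], [-1, -4, 3, -10], [2, 3, -1, 10], [0, -10, 10, -17]].
Applying the same elementary operations to the rows and columns of A produces a congruent diagonal matrix with entries 1, -5, 0, 3.
Counting signs: 2 positive, 1 negative, 1 zero.
Hence Q is indefinite.

indefinite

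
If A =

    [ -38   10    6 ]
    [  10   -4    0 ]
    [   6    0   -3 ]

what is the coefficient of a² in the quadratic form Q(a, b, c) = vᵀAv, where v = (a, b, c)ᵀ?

The coefficient of a² is the diagonal entry A[1,1] = -38.

-38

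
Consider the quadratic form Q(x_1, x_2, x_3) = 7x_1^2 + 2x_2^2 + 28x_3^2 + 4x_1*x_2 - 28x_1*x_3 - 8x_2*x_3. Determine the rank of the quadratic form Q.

2

The symmetric matrix is A = [[7, 2, -14], [2, 2, -4], [-14, -4, 28]].
Applying the same elementary operations to the rows and columns of A produces a congruent diagonal matrix with entries 7, 10/7, 0.
So there are 2 positive, 1 zero pivots.
The rank is the number of nonzero pivots: 2.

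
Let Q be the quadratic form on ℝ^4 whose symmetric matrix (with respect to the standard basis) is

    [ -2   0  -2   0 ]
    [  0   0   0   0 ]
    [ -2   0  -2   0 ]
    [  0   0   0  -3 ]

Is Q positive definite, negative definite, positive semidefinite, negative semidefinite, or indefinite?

negative semidefinite

Congruent diagonalization of A (simultaneous row and column reduction) yields pivots -2, 0, 0, -3.
That gives 2 negative, 2 zero pivots.
Hence Q is negative semidefinite.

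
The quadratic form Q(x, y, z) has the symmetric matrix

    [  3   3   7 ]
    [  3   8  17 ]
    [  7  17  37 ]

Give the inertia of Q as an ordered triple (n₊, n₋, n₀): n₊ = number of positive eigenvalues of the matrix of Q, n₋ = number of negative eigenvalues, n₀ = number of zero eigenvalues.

(3, 0, 0)

Applying the same elementary operations to the rows and columns of A produces a congruent diagonal matrix with entries 3, 5, 2/3.
That gives 3 positive pivots.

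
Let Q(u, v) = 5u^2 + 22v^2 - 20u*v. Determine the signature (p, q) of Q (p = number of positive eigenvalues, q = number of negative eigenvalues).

(2, 0)

Write A = [[5, -10], [-10, 22]].
Congruent diagonalization of A (simultaneous row and column reduction) yields pivots 5, 2.
So there are 2 positive pivots.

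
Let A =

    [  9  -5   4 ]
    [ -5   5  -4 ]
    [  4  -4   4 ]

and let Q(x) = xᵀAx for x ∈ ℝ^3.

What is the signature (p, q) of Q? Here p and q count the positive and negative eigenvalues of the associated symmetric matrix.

(3, 0)

Applying the same elementary operations to the rows and columns of A produces a congruent diagonal matrix with entries 9, 20/9, 4/5.
That gives 3 positive pivots.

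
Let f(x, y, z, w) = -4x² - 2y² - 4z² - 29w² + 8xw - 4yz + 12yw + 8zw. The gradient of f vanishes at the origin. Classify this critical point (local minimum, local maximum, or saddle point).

The Hessian at the origin is H = [[-8, 0, 0, 8], [0, -4, -4, 12], [0, -4, -8, 8], [8, 12, 8, -58]].
Symmetric row and column elimination reduces H to a congruent diagonal form with pivots -8, -4, -4, -10.
Counting signs: 4 negative.
H is negative definite, so the origin is a strict local maximum.

local maximum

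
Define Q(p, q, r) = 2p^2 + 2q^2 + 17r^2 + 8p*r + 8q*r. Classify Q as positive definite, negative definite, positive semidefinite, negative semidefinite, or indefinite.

positive definite

The symmetric matrix of Q is A = [[2, 0, 4], [0, 2, 4], [4, 4, 17]].
Leading principal minors: Δ_1 = 2, Δ_2 = 4, Δ_3 = 4.
All leading principal minors are positive, so by Sylvester's criterion Q is positive definite.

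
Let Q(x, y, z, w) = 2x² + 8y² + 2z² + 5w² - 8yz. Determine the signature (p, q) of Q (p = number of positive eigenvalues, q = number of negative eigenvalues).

(3, 0)

Write A = [[2, 0, 0, 0], [0, 8, -4, 0], [0, -4, 2, 0], [0, 0, 0, 5]].
Symmetric row and column elimination reduces A to a congruent diagonal form with pivots 2, 8, 0, 5.
So there are 3 positive, 1 zero pivots.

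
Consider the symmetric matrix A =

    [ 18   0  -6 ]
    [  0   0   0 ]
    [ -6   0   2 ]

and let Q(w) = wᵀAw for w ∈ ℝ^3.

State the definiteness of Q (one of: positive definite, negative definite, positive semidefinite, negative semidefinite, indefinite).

positive semidefinite

Symmetric row and column elimination reduces A to a congruent diagonal form with pivots 18, 0, 0.
That gives 1 positive, 2 zero pivots.
Hence Q is positive semidefinite.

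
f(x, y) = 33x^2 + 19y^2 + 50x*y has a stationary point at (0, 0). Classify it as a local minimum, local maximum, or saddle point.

local minimum

The Hessian at the origin is H = [[66, 50], [50, 38]].
det H = 66·38 − (50)² = 8 > 0 and H[1,1] = 66 > 0, so H is positive definite.
Therefore the origin is a local minimum.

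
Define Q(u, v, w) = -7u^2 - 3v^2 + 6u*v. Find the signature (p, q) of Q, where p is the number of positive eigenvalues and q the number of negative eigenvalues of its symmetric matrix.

(0, 2)

The symmetric matrix is A = [[-7, 3, 0], [3, -3, 0], [0, 0, 0]].
Congruent diagonalization of A (simultaneous row and column reduction) yields pivots -7, -12/7, 0.
So there are 2 negative, 1 zero pivots.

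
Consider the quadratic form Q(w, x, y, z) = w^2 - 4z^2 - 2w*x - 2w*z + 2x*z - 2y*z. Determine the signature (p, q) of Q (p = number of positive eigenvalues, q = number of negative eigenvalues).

The symmetric matrix is A = [[1, -1, 0, -1], [-1, 0, 0, 1], [0, 0, 0, -1], [-1, 1, -1, -4]].
By Sylvester's law of inertia any congruent diagonalization of A has 2 positive, 2 negative and 0 zero entries.

(2, 2)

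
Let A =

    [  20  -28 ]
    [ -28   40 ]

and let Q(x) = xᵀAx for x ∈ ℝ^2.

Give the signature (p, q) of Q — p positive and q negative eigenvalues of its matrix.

(2, 0)

Congruent diagonalization of A (simultaneous row and column reduction) yields pivots 20, 4/5.
Counting signs: 2 positive.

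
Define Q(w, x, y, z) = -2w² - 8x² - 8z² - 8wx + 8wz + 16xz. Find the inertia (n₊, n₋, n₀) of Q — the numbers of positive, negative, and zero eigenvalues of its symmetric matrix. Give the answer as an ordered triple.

Write A = [[-2, -4, 0, 4], [-4, -8, 0, 8], [0, 0, 0, 0], [4, 8, 0, -8]].
Row-reducing A symmetrically gives the diagonal entries -2, 0, 0, 0.
So there are 1 negative, 3 zero pivots.

(0, 1, 3)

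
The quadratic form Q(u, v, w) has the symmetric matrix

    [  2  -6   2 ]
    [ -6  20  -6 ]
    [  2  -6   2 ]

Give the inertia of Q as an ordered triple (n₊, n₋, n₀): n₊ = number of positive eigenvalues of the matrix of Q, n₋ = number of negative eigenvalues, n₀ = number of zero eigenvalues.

Row-reducing A symmetrically gives the diagonal entries 2, 2, 0.
So there are 2 positive, 1 zero pivots.

(2, 0, 1)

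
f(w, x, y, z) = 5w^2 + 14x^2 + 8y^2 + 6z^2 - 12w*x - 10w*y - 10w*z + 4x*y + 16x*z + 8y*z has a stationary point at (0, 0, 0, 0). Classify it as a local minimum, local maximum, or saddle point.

The Hessian at the origin is H = [[10, -12, -10, -10], [-12, 28, 4, 16], [-10, 4, 16, 8], [-10, 16, 8, 12]].
Congruent diagonalization of H (simultaneous row and column reduction) yields pivots 10, 68/5, 22/17, 8/11.
That gives 4 positive pivots.
H is positive definite, so the origin is a strict local minimum.

local minimum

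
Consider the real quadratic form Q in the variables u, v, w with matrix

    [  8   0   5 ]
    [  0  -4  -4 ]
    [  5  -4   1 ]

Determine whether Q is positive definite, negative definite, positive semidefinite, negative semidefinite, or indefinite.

Row-reducing A symmetrically gives the diagonal entries 8, -4, 15/8.
So there are 2 positive, 1 negative pivots.
Hence Q is indefinite.

indefinite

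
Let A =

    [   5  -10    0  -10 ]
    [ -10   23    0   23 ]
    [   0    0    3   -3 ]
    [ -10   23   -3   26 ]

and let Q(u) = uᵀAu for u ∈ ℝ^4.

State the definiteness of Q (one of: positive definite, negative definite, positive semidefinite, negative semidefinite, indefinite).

positive semidefinite

Symmetric row and column elimination reduces A to a congruent diagonal form with pivots 5, 3, 3, 0.
So there are 3 positive, 1 zero pivots.
Hence Q is positive semidefinite.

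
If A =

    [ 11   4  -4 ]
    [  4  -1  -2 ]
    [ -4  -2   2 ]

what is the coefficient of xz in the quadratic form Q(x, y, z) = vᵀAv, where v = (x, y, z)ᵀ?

-8

The coefficient of xz is A[1,3] + A[3,1] = 2·(-4) = -8.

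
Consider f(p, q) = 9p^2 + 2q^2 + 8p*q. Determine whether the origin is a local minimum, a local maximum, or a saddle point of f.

local minimum

The Hessian at the origin is H = [[18, 8], [8, 4]].
det H = 18·4 − (8)² = 8 > 0 and H[1,1] = 18 > 0, so H is positive definite.
Therefore the origin is a local minimum.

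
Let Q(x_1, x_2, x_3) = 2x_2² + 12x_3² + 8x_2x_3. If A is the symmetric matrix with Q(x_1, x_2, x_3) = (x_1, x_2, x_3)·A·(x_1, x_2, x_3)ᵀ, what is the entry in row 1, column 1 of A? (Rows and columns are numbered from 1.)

0

The coefficient of x_1² in Q is 0, and that is exactly A[1,1].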